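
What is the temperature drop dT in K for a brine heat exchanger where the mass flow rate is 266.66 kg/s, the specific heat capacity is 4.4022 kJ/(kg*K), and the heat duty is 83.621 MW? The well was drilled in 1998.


dT = Q * 1000 / (mdot * cp)
dT = 83.621 * 1000 / (266.66 * 4.4022)
dT = 71.234 K


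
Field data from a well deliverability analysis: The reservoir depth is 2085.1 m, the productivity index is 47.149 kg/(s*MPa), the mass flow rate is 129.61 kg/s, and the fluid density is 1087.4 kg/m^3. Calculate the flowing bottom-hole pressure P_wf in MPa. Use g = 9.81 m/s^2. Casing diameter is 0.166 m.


Step 1: P_i = rho*g*h/1e6 = 1087.4*9.81*2085.1/1e6 = 22.24258 MPa
Step 2: P_wf = P_i - mdot/PI = 22.24258 - 129.61/47.149 = 19.494 MPa
P_wf = 19.494 MPa


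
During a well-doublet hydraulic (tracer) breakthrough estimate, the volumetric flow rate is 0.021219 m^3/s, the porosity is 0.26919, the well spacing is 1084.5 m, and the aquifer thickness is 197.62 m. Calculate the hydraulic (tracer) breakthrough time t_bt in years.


t_bt = pi * hr * phi * L^2 / (3 * Qv) / (365.25*86400)
t_bt = pi * 197.62 * 0.26919 * 1084.5^2 / (3 * 0.021219) / (365.25*86400)
t_bt = 97.847 years


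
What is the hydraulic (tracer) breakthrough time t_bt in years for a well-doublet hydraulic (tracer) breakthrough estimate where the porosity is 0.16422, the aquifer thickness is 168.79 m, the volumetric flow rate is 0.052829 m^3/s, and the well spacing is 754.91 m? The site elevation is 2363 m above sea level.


t_bt = pi * hr * phi * L^2 / (3 * Qv) / (365.25*86400)
t_bt = pi * 168.79 * 0.16422 * 754.91^2 / (3 * 0.052829) / (365.25*86400)
t_bt = 9.9224 years


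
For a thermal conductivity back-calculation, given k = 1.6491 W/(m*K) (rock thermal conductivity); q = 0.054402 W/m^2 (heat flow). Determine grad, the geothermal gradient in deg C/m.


grad = q / k * 1000
grad = 0.054402 / 1.6491 * 1000
grad = 32.98890 deg C/km
Convert: 32.98890 deg C/km * 0.001 = 0.032989 deg C/m
grad = 0.032989 deg C/m


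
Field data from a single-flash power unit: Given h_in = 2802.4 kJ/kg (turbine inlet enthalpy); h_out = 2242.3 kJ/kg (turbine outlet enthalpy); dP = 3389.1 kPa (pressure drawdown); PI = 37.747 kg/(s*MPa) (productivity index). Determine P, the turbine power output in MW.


Step 1: mdot = PI * dP / 1000 = 37.747 * 3389.1 / 1000 = 127.9284 kg/s
Step 2: P = mdot*(h_in - h_out)/1000 = 127.9284*(2802.4 - 2242.3)/1000 = 71.653 MW
P = 71.653 MW


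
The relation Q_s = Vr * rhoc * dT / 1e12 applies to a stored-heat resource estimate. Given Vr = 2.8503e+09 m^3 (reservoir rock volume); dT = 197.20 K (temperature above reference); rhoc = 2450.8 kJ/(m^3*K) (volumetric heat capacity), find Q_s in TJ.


Q_s = Vr * rhoc * dT / 1e12
Q_s = 2.8503e+09 * 2450.8 * 197.20 / 1e12
Q_s = 1377.544 PJ
Convert: 1377.544 PJ * 1000.0 = 1.3775e+06 TJ
Q_s = 1.3775e+06 TJ


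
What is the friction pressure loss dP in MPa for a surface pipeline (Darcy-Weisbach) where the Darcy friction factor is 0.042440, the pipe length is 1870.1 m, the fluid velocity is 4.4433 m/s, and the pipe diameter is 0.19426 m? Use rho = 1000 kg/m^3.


dP = f * (L/D) * (rho*vel^2/2) / 1000
dP = 0.042440 * (1870.1/0.19426) * (1000*4.4433^2/2) / 1000
dP = 4033.092 kPa
Convert: 4033.092 kPa * 0.001 = 4.0331 MPa
dP = 4.0331 MPa


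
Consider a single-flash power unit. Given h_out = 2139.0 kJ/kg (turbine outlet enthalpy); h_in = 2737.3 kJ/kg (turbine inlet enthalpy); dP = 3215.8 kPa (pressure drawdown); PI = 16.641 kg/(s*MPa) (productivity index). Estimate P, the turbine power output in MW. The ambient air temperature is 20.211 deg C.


Step 1: mdot = PI * dP / 1000 = 16.641 * 3215.8 / 1000 = 53.51413 kg/s
Step 2: P = mdot*(h_in - h_out)/1000 = 53.51413*(2737.3 - 2139.0)/1000 = 32.018 MW
P = 32.018 MW


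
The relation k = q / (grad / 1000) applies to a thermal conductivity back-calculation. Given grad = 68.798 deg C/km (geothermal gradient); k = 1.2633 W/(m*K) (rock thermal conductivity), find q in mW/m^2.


q = k * grad / 1000
q = 1.2633 * 68.798 / 1000
q = 0.08691251 W/m^2
Convert: 0.08691251 W/m^2 * 1000.0 = 86.913 mW/m^2
q = 86.913 mW/m^2


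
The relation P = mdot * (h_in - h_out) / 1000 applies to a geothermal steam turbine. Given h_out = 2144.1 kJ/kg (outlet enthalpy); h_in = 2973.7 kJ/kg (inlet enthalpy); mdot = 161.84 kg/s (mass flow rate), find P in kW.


P = mdot * (h_in - h_out) / 1000
P = 161.84 * (2973.7 - 2144.1) / 1000
P = 134.2625 MW
Convert: 134.2625 MW * 1000.0 = 1.3426e+05 kW
P = 1.3426e+05 kW


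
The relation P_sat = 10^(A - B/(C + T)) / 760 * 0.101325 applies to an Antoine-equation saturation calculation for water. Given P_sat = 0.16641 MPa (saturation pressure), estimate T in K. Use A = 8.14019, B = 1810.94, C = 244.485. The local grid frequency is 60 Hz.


T = B / (A - log10(P_sat * 760 / 0.101325)) - C
T = 1810.94 / (8.14019 - log10(0.16641 * 760 / 0.101325)) - 244.485
T = 114.5497 deg C
Convert to K: 114.5497 + 273.15 = 387.70 K
T = 387.70 K


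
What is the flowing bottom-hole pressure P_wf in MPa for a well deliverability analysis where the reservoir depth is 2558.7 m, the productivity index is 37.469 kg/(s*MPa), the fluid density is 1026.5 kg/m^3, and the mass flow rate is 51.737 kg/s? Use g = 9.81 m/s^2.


Step 1: P_i = rho*g*h/1e6 = 1026.5*9.81*2558.7/1e6 = 25.76602 MPa
Step 2: P_wf = P_i - mdot/PI = 25.76602 - 51.737/37.469 = 24.385 MPa
P_wf = 24.385 MPa


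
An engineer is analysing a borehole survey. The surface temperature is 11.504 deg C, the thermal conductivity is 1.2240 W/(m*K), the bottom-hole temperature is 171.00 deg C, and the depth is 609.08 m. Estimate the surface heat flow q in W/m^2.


Step 1: grad = (T_d - T_surf)/d * 1000 = (171.0 - 11.504)/609.08 * 1000 = 261.8638 deg C/km
Step 2: q = k * grad / 1000 = 1.224 * 261.8638 / 1000 = 0.32052 W/m^2
q = 0.32052 W/m^2


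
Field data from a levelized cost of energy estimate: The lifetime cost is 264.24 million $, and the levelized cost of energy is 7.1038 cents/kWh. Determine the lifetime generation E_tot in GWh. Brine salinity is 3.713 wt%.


E_tot = C_tot / LCOE * 100
E_tot = 264.24 / 7.1038 * 100
E_tot = 3719.7 GWh


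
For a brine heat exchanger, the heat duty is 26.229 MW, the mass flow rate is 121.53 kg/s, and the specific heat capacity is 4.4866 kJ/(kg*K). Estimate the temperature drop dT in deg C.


dT = Q * 1000 / (mdot * cp)
dT = 26.229 * 1000 / (121.53 * 4.4866)
dT = 48.10397 K
Convert (temperature difference, 1 K = 1 deg C): 48.10397 K = 48.10397 deg C
dT = 48.104 deg C


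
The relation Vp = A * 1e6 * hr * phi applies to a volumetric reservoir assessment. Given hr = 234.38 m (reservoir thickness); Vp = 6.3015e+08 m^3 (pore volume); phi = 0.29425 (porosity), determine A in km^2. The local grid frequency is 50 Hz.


A = Vp / (1e6 * hr * phi)
A = 6.3015e+08 / (1e6 * 234.38 * 0.29425)
A = 9.1371 km^2


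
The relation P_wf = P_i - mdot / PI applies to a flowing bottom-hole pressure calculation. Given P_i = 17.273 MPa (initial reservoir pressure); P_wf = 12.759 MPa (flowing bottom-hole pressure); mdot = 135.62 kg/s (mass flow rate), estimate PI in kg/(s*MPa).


PI = mdot / (P_i - P_wf)
PI = 135.62 / (17.273 - 12.759)
PI = 30.044 kg/(s*MPa)


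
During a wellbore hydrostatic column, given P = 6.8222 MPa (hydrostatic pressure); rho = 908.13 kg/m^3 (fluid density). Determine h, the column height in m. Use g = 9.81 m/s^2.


h = P * 1e6 / (g * rho)
h = 6.8222 * 1e6 / (9.81 * 908.13)
h = 765.79 m


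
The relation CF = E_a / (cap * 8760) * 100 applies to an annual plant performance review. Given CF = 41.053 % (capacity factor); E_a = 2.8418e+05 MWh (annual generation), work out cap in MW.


cap = E_a / (CF/100 * 8760)
cap = 2.8418e+05 / (41.053/100 * 8760)
cap = 79.021 MW


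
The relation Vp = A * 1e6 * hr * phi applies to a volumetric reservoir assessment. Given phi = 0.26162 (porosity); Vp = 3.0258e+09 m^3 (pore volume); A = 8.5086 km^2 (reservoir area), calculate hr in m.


hr = Vp / (A * 1e6 * phi)
hr = 3.0258e+09 / (8.5086 * 1e6 * 0.26162)
hr = 1359.3 m


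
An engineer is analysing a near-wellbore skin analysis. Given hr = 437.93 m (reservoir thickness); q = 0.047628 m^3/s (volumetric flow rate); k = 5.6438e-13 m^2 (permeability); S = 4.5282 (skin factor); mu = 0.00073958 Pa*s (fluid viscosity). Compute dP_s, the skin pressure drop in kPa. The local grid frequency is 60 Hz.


dP_s = S * q * mu / (2*pi*k*hr) / 1000
dP_s = 4.5282 * 0.047628 * 0.00073958 / (2*pi*5.6438e-13*437.93) / 1000
dP_s = 102.71 kPa


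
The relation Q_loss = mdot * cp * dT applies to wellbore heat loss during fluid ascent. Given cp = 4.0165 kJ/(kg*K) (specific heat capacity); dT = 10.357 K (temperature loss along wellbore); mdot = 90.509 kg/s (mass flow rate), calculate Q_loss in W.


Q_loss = mdot * cp * dT
Q_loss = 90.509 * 4.0165 * 10.357
Q_loss = 3765.074 kW
Convert: 3765.074 kW * 1000.0 = 3.7651e+06 W
Q_loss = 3.7651e+06 W


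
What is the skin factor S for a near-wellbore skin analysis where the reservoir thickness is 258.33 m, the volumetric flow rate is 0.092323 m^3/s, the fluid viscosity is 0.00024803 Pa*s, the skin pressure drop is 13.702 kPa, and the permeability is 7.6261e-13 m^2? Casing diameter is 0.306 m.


S = dP_s * 1000 * 2*pi*k*hr / (q*mu)
S = 13.702 * 1000 * 2*pi*7.6261e-13*258.33 / (0.092323*0.00024803)
S = 0.74067


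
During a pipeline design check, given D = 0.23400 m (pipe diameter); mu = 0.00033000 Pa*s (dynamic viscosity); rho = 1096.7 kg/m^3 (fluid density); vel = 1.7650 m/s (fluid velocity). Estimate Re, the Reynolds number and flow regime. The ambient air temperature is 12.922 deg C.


Step 1: Re = rho*vel*D/mu = 1096.7*1.765*0.234/0.00033 = 1.3726e+06
Step 2: Re = 1.3726e+06 > 4000, so flow is turbulent.
Re = 1.3726e+06 (turbulent)


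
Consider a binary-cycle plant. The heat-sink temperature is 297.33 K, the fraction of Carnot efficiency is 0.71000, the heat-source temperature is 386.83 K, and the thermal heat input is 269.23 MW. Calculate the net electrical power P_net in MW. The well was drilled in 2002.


Step 1: eta = (1 - Tc/Th)*f = (1 - 297.33/386.83)*0.71 = 0.1642711
Step 2: P_net = eta * Q_in = 0.1642711 * 269.23 = 44.227 MW
P_net = 44.227 MW


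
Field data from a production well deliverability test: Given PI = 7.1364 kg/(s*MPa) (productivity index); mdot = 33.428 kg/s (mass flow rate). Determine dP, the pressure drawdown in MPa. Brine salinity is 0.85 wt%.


dP = mdot * 1000 / PI
dP = 33.428 * 1000 / 7.1364
dP = 4684.154 kPa
Convert: 4684.154 kPa * 0.001 = 4.6842 MPa
dP = 4.6842 MPa


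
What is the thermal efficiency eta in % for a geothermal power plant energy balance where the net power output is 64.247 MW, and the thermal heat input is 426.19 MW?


eta = W_net / Q_in * 100
eta = 64.247 / 426.19 * 100
eta = 15.075 %


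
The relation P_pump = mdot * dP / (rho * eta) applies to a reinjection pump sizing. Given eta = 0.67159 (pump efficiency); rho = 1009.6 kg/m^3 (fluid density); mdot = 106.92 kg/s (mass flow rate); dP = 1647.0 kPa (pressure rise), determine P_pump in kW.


P_pump = mdot * dP / (rho * eta)
P_pump = 106.92 * 1647.0 / (1009.6 * 0.67159)
P_pump = 259.72 kW


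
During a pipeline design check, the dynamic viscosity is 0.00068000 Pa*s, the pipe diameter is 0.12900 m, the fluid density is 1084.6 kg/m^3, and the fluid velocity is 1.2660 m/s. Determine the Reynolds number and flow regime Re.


Step 1: Re = rho*vel*D/mu = 1084.6*1.266*0.129/0.00068 = 2.6049e+05
Step 2: Re = 2.6049e+05 > 4000, so flow is turbulent.
Re = 2.6049e+05 (turbulent)


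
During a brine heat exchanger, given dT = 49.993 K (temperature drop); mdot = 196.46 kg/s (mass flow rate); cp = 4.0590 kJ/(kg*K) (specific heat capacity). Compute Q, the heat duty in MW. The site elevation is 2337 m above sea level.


Q = mdot * cp * dT / 1000
Q = 196.46 * 4.0590 * 49.993 / 1000
Q = 39.866 MW


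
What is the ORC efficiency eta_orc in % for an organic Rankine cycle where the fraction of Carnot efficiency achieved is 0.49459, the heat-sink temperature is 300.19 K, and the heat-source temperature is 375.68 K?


eta_orc = (1 - Tc/Th) * f * 100
eta_orc = (1 - 300.19/375.68) * 0.49459 * 100
eta_orc = 9.9384 %


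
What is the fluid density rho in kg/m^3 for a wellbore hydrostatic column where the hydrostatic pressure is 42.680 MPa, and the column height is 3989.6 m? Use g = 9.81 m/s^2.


rho = P * 1e6 / (g * h)
rho = 42.680 * 1e6 / (9.81 * 3989.6)
rho = 1090.5 kg/m^3


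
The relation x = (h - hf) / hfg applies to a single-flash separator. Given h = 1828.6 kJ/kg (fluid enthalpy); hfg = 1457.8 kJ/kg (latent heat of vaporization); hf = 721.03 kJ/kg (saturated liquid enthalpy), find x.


x = (h - hf) / hfg
x = (1828.6 - 721.03) / 1457.8
x = 0.75975


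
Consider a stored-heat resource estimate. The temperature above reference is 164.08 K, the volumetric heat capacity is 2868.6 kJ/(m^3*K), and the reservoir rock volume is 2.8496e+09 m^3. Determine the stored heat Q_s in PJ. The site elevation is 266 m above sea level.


Q_s = Vr * rhoc * dT / 1e12
Q_s = 2.8496e+09 * 2868.6 * 164.08 / 1e12
Q_s = 1341.2 PJ


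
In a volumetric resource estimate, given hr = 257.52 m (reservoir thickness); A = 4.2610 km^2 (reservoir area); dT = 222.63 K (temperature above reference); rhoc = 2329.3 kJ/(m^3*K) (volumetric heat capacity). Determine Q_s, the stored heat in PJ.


Step 1: Vr = A*1e6*hr = 4.261*1e6*257.52 = 1.097293e+09 m^3
Step 2: Q_s = Vr*rhoc*dT/1e12 = 1.097293e+09*2329.3*222.63/1e12 = 569.03 PJ
Q_s = 569.03 PJ


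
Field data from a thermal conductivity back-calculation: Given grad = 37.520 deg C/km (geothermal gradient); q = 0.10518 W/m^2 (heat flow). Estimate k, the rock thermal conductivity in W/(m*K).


k = q / (grad / 1000)
k = 0.10518 / (37.520 / 1000)
k = 2.8033 W/(m*K)


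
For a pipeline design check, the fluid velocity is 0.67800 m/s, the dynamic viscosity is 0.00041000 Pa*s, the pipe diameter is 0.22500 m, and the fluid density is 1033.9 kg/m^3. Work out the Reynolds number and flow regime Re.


Step 1: Re = rho*vel*D/mu = 1033.9*0.678*0.225/0.00041 = 3.8469e+05
Step 2: Re = 3.8469e+05 > 4000, so flow is turbulent.
Re = 3.8469e+05 (turbulent)


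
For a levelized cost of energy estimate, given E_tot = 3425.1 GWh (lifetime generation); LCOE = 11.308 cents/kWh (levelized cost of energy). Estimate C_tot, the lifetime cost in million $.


C_tot = LCOE / 100 * E_tot
C_tot = 11.308 / 100 * 3425.1
C_tot = 387.31 million $


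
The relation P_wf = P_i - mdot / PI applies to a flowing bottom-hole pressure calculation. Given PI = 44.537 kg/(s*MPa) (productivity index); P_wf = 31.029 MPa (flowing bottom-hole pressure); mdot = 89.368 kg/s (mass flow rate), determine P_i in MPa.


P_i = P_wf + mdot / PI
P_i = 31.029 + 89.368 / 44.537
P_i = 33.036 MPa


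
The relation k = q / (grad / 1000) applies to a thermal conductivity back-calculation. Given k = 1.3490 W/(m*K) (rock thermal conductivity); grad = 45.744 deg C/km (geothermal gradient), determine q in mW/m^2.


q = k * grad / 1000
q = 1.3490 * 45.744 / 1000
q = 0.06170866 W/m^2
Convert: 0.06170866 W/m^2 * 1000.0 = 61.709 mW/m^2
q = 61.709 mW/m^2


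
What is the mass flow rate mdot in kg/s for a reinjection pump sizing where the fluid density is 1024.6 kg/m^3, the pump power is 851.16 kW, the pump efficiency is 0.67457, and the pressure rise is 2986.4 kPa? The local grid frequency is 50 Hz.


mdot = P_pump * rho * eta / dP
mdot = 851.16 * 1024.6 * 0.67457 / 2986.4
mdot = 196.99 kg/s


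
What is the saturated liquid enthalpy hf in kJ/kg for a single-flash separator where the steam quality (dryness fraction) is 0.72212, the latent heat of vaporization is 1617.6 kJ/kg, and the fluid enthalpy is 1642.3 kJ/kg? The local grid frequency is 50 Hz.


hf = h - x * hfg
hf = 1642.3 - 0.72212 * 1617.6
hf = 474.20 kJ/kg


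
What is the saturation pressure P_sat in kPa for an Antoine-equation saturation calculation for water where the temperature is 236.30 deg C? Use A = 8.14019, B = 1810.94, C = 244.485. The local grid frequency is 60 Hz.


P_sat = 10^(A - B/(C + T)) / 760 * 0.101325
P_sat = 10^(8.14019 - 1810.94/(244.485 + 236.30)) / 760 * 0.101325
P_sat = 3.151094 MPa
Convert: 3.151094 MPa * 1000.0 = 3151.1 kPa
P_sat = 3151.1 kPa


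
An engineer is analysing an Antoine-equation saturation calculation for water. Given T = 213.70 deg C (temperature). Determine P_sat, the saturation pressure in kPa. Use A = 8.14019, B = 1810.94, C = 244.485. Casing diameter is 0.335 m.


P_sat = 10^(A - B/(C + T)) / 760 * 0.101325
P_sat = 10^(8.14019 - 1810.94/(244.485 + 213.70)) / 760 * 0.101325
P_sat = 2.054339 MPa
Convert: 2.054339 MPa * 1000.0 = 2054.3 kPa
P_sat = 2054.3 kPa


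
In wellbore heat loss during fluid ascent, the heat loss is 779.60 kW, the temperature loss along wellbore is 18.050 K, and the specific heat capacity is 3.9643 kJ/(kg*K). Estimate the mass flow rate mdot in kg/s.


mdot = Q_loss / (cp * dT)
mdot = 779.60 / (3.9643 * 18.050)
mdot = 10.895 kg/s


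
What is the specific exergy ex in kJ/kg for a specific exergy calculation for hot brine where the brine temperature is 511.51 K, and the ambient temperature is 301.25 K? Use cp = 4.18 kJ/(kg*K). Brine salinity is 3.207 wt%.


ex = cp * ((T_b - T_0) - T_0 * ln(T_b/T_0))
ex = 4.18 * ((511.51 - 301.25) - 301.25 * ln(511.51/301.25))
ex = 212.22 kJ/kg


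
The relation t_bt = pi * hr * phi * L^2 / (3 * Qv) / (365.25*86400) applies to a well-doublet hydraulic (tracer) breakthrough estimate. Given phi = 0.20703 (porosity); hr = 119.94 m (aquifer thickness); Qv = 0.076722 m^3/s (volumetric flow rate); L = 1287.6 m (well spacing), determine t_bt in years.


t_bt = pi * hr * phi * L^2 / (3 * Qv) / (365.25*86400)
t_bt = pi * 119.94 * 0.20703 * 1287.6^2 / (3 * 0.076722) / (365.25*86400)
t_bt = 17.806 years


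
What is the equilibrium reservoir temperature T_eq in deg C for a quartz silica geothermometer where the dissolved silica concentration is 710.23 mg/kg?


T_eq = 1309 / (5.19 - log10(SiO2)) - 273.15
T_eq = 1309 / (5.19 - log10(710.23)) - 273.15
T_eq = 286.59 deg C


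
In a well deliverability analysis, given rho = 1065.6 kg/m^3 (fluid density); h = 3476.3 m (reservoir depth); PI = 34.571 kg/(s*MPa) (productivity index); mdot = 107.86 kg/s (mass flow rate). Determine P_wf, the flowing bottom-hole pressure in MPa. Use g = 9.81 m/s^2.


Step 1: P_i = rho*g*h/1e6 = 1065.6*9.81*3476.3/1e6 = 36.33963 MPa
Step 2: P_wf = P_i - mdot/PI = 36.33963 - 107.86/34.571 = 33.220 MPa
P_wf = 33.220 MPa


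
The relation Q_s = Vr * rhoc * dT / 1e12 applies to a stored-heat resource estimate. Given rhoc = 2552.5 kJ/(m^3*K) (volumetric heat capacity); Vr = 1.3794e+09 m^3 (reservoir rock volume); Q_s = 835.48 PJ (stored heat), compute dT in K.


dT = Q_s * 1e12 / (Vr * rhoc)
dT = 835.48 * 1e12 / (1.3794e+09 * 2552.5)
dT = 237.29 K


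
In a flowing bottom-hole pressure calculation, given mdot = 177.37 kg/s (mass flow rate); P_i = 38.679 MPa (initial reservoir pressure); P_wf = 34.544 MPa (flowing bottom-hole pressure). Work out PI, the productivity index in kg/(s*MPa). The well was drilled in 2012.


PI = mdot / (P_i - P_wf)
PI = 177.37 / (38.679 - 34.544)
PI = 42.895 kg/(s*MPa)


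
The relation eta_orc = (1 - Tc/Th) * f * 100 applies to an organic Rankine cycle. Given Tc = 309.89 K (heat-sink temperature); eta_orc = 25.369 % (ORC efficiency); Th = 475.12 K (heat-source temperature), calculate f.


f = (eta_orc/100) / (1 - Tc/Th)
f = (25.369/100) / (1 - 309.89/475.12)
f = 0.72949


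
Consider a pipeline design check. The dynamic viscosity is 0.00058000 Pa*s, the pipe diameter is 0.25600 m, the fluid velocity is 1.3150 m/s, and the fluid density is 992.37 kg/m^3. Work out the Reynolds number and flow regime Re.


Step 1: Re = rho*vel*D/mu = 992.37*1.315*0.256/0.00058 = 5.7599e+05
Step 2: Re = 5.7599e+05 > 4000, so flow is turbulent.
Re = 5.7599e+05 (turbulent)


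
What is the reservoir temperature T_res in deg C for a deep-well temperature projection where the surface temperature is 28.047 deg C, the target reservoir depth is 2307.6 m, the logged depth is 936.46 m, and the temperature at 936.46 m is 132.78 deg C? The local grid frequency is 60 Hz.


Step 1: grad = (T_d1 - T_surf)/d1 * 1000 = (132.78 - 28.047)/936.46 * 1000 = 111.8393 deg C/km
Step 2: T_res = T_surf + grad*d2/1000 = 28.047 + 111.8393*2307.6/1000 = 286.13 deg C
T_res = 286.13 deg C


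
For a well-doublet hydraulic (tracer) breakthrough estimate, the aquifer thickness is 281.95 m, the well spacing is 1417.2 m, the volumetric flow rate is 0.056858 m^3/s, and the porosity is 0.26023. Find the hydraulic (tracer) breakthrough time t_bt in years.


t_bt = pi * hr * phi * L^2 / (3 * Qv) / (365.25*86400)
t_bt = pi * 281.95 * 0.26023 * 1417.2^2 / (3 * 0.056858) / (365.25*86400)
t_bt = 86.005 years


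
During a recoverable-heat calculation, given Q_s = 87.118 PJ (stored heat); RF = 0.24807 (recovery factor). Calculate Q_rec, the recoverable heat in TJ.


Q_rec = Q_s * RF
Q_rec = 87.118 * 0.24807
Q_rec = 21.61136 PJ
Convert: 21.61136 PJ * 1000.0 = 21611 TJ
Q_rec = 21611 TJ


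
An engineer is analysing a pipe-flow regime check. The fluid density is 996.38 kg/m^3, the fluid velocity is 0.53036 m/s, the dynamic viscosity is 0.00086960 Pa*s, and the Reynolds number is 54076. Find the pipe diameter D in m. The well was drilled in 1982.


D = Re * mu / (rho * vel)
D = 54076 * 0.00086960 / (996.38 * 0.53036)
D = 0.088987 m


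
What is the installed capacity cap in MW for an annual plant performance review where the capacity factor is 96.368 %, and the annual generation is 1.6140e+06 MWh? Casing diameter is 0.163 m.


cap = E_a / (CF/100 * 8760)
cap = 1.6140e+06 / (96.368/100 * 8760)
cap = 191.19 MW


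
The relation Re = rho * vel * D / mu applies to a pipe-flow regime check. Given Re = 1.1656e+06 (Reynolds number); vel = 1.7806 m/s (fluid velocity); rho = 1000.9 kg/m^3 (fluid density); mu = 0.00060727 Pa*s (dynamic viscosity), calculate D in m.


D = Re * mu / (rho * vel)
D = 1.1656e+06 * 0.00060727 / (1000.9 * 1.7806)
D = 0.39717 m


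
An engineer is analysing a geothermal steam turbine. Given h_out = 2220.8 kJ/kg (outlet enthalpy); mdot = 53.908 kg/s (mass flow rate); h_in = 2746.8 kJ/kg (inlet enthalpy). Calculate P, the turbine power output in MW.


P = mdot * (h_in - h_out) / 1000
P = 53.908 * (2746.8 - 2220.8) / 1000
P = 28.356 MW


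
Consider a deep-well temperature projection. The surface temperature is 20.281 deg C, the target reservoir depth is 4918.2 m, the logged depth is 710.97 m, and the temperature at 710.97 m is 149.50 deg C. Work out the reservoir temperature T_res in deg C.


Step 1: grad = (T_d1 - T_surf)/d1 * 1000 = (149.5 - 20.281)/710.97 * 1000 = 181.7503 deg C/km
Step 2: T_res = T_surf + grad*d2/1000 = 20.281 + 181.7503*4918.2/1000 = 914.17 deg C
T_res = 914.17 deg C


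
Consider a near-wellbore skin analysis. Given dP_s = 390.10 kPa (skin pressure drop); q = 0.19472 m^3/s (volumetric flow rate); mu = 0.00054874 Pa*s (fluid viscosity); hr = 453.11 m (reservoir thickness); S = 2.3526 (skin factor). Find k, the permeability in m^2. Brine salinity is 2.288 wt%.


k = S*q*mu / (2*pi*dP_s*1000*hr)
k = 2.3526*0.19472*0.00054874 / (2*pi*390.10*1000*453.11)
k = 2.2634e-13 m^2


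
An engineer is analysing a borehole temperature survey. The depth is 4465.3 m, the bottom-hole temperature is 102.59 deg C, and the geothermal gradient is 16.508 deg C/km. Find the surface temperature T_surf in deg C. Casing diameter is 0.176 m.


T_surf = T_d - grad * d / 1000
T_surf = 102.59 - 16.508 * 4465.3 / 1000
T_surf = 28.877 deg C


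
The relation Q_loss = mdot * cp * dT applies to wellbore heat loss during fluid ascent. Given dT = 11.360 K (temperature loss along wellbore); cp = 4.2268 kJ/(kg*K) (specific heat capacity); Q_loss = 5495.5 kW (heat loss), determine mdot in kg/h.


mdot = Q_loss / (cp * dT)
mdot = 5495.5 / (4.2268 * 11.360)
mdot = 114.4504 kg/s
Convert: 114.4504 kg/s * 3600.0 = 4.1202e+05 kg/h
mdot = 4.1202e+05 kg/h


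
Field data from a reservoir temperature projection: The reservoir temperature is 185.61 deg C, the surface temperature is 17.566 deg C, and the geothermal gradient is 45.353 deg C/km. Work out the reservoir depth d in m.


d = (T_res - T_surf) / grad * 1000
d = (185.61 - 17.566) / 45.353 * 1000
d = 3705.2 m


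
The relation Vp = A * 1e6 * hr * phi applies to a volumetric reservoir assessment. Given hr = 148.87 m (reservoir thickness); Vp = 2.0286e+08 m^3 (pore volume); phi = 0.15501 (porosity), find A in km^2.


A = Vp / (1e6 * hr * phi)
A = 2.0286e+08 / (1e6 * 148.87 * 0.15501)
A = 8.7908 km^2


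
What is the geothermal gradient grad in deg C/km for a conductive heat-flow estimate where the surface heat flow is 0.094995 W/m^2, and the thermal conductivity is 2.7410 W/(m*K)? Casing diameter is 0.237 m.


grad = q * 1000 / k
grad = 0.094995 * 1000 / 2.7410
grad = 34.657 deg C/km


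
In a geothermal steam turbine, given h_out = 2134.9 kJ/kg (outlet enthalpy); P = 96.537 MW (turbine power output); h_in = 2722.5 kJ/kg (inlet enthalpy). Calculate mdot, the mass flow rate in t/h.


mdot = P * 1000 / (h_in - h_out)
mdot = 96.537 * 1000 / (2722.5 - 2134.9)
mdot = 164.2903 kg/s
Convert: 164.2903 kg/s * 3.6 = 591.45 t/h
mdot = 591.45 t/h


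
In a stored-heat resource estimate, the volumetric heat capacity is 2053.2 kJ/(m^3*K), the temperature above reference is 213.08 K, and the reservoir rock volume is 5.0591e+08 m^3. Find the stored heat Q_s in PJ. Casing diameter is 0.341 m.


Q_s = Vr * rhoc * dT / 1e12
Q_s = 5.0591e+08 * 2053.2 * 213.08 / 1e12
Q_s = 221.33 PJ


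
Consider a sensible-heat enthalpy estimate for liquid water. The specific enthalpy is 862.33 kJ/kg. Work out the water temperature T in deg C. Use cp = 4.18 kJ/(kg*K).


T = h / cp
T = 862.33 / 4.18
T = 206.30 deg C


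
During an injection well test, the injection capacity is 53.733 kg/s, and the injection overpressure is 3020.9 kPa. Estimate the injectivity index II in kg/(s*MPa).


II = mdot * 1000 / dP
II = 53.733 * 1000 / 3020.9
II = 17.787 kg/(s*MPa)


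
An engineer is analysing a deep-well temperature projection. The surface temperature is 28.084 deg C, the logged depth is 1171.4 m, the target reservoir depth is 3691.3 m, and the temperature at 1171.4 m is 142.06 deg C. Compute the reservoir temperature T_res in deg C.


Step 1: grad = (T_d1 - T_surf)/d1 * 1000 = (142.06 - 28.084)/1171.4 * 1000 = 97.29896 deg C/km
Step 2: T_res = T_surf + grad*d2/1000 = 28.084 + 97.29896*3691.3/1000 = 387.24 deg C
T_res = 387.24 deg C


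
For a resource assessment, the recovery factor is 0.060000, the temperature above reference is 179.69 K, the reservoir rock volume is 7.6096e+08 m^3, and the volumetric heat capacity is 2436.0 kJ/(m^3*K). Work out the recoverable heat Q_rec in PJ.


Step 1: Q_s = Vr*rhoc*dT/1e12 = 7.6096e+08*2436.0*179.69/1e12 = 333.0911 PJ
Step 2: Q_rec = Q_s * RF = 333.0911 * 0.06 = 19.985 PJ
Q_rec = 19.985 PJ


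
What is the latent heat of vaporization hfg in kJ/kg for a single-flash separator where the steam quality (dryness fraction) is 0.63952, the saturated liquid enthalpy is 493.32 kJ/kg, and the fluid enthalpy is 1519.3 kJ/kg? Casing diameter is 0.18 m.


hfg = (h - hf) / x
hfg = (1519.3 - 493.32) / 0.63952
hfg = 1604.3 kJ/kg


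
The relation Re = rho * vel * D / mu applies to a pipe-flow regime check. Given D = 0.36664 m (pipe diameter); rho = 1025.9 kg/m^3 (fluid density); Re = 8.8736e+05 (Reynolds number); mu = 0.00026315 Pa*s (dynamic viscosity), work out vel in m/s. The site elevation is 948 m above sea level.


vel = Re * mu / (rho * D)
vel = 8.8736e+05 * 0.00026315 / (1025.9 * 0.36664)
vel = 0.62081 m/s


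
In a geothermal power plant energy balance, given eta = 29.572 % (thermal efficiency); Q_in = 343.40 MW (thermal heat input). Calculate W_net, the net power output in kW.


W_net = eta / 100 * Q_in
W_net = 29.572 / 100 * 343.40
W_net = 101.5502 MW
Convert: 101.5502 MW * 1000.0 = 1.0155e+05 kW
W_net = 1.0155e+05 kW


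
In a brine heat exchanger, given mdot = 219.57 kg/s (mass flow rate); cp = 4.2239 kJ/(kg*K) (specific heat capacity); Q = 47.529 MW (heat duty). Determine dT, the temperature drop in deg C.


dT = Q * 1000 / (mdot * cp)
dT = 47.529 * 1000 / (219.57 * 4.2239)
dT = 51.24742 K
Convert (temperature difference, 1 K = 1 deg C): 51.24742 K = 51.24742 deg C
dT = 51.247 deg C


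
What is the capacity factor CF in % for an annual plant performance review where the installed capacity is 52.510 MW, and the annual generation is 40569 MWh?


CF = E_a / (cap * 8760) * 100
CF = 40569 / (52.510 * 8760) * 100
CF = 8.8196 %


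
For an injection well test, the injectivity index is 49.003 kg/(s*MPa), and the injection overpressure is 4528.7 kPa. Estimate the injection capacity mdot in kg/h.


mdot = II * dP / 1000
mdot = 49.003 * 4528.7 / 1000
mdot = 221.9199 kg/s
Convert: 221.9199 kg/s * 3600.0 = 7.9891e+05 kg/h
mdot = 7.9891e+05 kg/h


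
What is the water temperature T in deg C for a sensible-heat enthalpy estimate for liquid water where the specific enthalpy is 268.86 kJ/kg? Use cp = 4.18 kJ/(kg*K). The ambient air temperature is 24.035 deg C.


T = h / cp
T = 268.86 / 4.18
T = 64.321 deg C


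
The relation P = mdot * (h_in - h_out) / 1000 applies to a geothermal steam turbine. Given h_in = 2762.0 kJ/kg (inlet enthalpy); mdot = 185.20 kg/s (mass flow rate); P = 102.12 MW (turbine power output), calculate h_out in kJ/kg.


h_out = h_in - P * 1000 / mdot
h_out = 2762.0 - 102.12 * 1000 / 185.20
h_out = 2210.6 kJ/kg


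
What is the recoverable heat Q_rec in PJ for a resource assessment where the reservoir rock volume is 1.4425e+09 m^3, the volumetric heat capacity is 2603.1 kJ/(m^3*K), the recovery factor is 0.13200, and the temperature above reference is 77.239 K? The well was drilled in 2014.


Step 1: Q_s = Vr*rhoc*dT/1e12 = 1.4425e+09*2603.1*77.239/1e12 = 290.0303 PJ
Step 2: Q_rec = Q_s * RF = 290.0303 * 0.132 = 38.284 PJ
Q_rec = 38.284 PJ


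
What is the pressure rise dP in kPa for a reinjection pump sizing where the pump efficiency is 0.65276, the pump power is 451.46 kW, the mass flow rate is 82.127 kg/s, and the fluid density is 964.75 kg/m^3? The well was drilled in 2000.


dP = P_pump * rho * eta / mdot
dP = 451.46 * 964.75 * 0.65276 / 82.127
dP = 3461.8 kPa


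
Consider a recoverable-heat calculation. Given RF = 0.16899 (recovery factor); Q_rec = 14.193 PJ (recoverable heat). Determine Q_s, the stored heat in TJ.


Q_s = Q_rec / RF
Q_s = 14.193 / 0.16899
Q_s = 83.98722 PJ
Convert: 83.98722 PJ * 1000.0 = 83987 TJ
Q_s = 83987 TJ


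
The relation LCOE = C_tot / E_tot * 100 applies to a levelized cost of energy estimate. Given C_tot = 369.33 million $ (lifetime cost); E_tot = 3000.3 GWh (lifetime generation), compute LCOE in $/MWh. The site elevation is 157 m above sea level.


LCOE = C_tot / E_tot * 100
LCOE = 369.33 / 3000.3 * 100
LCOE = 12.30977 cents/kWh
Convert: 12.30977 cents/kWh * 10.0 = 123.10 $/MWh
LCOE = 123.10 $/MWh


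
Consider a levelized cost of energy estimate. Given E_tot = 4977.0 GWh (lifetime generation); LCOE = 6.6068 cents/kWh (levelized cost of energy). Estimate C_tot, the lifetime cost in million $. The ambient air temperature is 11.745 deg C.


C_tot = LCOE / 100 * E_tot
C_tot = 6.6068 / 100 * 4977.0
C_tot = 328.82 million $


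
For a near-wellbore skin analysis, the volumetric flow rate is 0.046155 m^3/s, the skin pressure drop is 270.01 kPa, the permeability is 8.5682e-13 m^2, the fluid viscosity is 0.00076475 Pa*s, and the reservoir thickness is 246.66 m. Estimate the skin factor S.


S = dP_s * 1000 * 2*pi*k*hr / (q*mu)
S = 270.01 * 1000 * 2*pi*8.5682e-13*246.66 / (0.046155*0.00076475)
S = 10.158


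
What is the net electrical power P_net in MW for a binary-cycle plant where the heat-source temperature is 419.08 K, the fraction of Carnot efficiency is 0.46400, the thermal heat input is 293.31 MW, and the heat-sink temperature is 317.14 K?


Step 1: eta = (1 - Tc/Th)*f = (1 - 317.14/419.08)*0.464 = 0.1128667
Step 2: P_net = eta * Q_in = 0.1128667 * 293.31 = 33.105 MW
P_net = 33.105 MW


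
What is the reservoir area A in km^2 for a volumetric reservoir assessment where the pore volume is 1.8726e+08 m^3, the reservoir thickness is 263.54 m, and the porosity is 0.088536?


A = Vp / (1e6 * hr * phi)
A = 1.8726e+08 / (1e6 * 263.54 * 0.088536)
A = 8.0256 km^2


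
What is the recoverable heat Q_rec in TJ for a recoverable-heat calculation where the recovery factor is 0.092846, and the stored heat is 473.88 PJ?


Q_rec = Q_s * RF
Q_rec = 473.88 * 0.092846
Q_rec = 43.99786 PJ
Convert: 43.99786 PJ * 1000.0 = 43998 TJ
Q_rec = 43998 TJ


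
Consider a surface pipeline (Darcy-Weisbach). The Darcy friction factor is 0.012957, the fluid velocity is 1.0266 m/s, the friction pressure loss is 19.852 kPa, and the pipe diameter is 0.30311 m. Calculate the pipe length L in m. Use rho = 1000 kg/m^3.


L = dP*1000*D / (f*rho*vel^2/2)
L = 19.852*1000*0.30311 / (0.012957*1000*1.0266^2/2)
L = 881.31 m


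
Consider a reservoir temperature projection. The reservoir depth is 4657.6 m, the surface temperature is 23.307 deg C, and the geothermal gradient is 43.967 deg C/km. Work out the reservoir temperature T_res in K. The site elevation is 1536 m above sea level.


T_res = T_surf + grad * d / 1000
T_res = 23.307 + 43.967 * 4657.6 / 1000
T_res = 228.0877 deg C
Convert to K: 228.0877 + 273.15 = 501.24 K
T_res = 501.24 K


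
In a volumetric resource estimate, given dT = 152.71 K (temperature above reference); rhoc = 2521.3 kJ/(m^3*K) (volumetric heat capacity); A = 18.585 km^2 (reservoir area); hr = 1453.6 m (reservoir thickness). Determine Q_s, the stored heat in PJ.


Step 1: Vr = A*1e6*hr = 18.585*1e6*1453.6 = 2.701516e+10 m^3
Step 2: Q_s = Vr*rhoc*dT/1e12 = 2.701516e+10*2521.3*152.71/1e12 = 10402 PJ
Q_s = 10402 PJ


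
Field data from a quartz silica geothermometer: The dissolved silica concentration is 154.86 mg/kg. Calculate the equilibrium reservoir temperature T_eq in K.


T_eq = 1309 / (5.19 - log10(SiO2)) - 273.15
T_eq = 1309 / (5.19 - log10(154.86)) - 273.15
T_eq = 163.1745 deg C
Convert to K: 163.1745 + 273.15 = 436.32 K
T_eq = 436.32 K


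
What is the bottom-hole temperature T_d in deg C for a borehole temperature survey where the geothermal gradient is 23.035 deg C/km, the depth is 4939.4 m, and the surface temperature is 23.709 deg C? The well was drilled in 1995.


T_d = T_surf + grad * d / 1000
T_d = 23.709 + 23.035 * 4939.4 / 1000
T_d = 137.49 deg C


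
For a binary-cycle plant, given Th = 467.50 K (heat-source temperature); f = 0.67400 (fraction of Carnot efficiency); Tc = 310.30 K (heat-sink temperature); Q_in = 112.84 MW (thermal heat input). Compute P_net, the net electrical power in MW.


Step 1: eta = (1 - Tc/Th)*f = (1 - 310.3/467.5)*0.674 = 0.2266370
Step 2: P_net = eta * Q_in = 0.2266370 * 112.84 = 25.574 MW
P_net = 25.574 MW


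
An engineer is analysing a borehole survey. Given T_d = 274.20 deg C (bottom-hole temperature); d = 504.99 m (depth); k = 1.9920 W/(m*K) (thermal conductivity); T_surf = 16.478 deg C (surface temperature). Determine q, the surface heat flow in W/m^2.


Step 1: grad = (T_d - T_surf)/d * 1000 = (274.2 - 16.478)/504.99 * 1000 = 510.3507 deg C/km
Step 2: q = k * grad / 1000 = 1.992 * 510.3507 / 1000 = 1.0166 W/m^2
q = 1.0166 W/m^2


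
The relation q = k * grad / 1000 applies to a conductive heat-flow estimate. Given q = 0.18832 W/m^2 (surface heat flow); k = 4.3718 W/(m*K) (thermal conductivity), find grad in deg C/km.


grad = q * 1000 / k
grad = 0.18832 * 1000 / 4.3718
grad = 43.076 deg C/km


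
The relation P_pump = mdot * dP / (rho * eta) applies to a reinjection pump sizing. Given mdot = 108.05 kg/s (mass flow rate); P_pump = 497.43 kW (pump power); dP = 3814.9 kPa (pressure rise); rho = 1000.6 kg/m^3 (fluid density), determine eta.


eta = mdot * dP / (rho * P_pump)
eta = 108.05 * 3814.9 / (1000.6 * 497.43)
eta = 0.82816


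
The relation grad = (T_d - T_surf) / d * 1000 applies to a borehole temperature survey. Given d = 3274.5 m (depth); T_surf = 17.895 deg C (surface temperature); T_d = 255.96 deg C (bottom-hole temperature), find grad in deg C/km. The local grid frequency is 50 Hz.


grad = (T_d - T_surf) / d * 1000
grad = (255.96 - 17.895) / 3274.5 * 1000
grad = 72.703 deg C/km


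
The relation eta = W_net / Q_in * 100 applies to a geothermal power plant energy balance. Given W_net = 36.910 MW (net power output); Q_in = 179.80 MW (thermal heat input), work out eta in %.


eta = W_net / Q_in * 100
eta = 36.910 / 179.80 * 100
eta = 20.528 %


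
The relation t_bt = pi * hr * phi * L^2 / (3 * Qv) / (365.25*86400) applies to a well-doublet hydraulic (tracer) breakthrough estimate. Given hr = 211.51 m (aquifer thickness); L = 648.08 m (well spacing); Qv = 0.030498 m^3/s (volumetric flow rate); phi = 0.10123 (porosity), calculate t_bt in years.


t_bt = pi * hr * phi * L^2 / (3 * Qv) / (365.25*86400)
t_bt = pi * 211.51 * 0.10123 * 648.08^2 / (3 * 0.030498) / (365.25*86400)
t_bt = 9.7848 years


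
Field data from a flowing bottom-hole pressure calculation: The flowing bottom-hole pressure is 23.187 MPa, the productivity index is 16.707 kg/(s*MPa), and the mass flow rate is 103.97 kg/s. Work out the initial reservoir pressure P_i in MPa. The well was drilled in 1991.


P_i = P_wf + mdot / PI
P_i = 23.187 + 103.97 / 16.707
P_i = 29.410 MPa


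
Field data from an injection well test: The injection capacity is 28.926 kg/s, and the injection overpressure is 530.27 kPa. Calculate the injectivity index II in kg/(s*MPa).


II = mdot * 1000 / dP
II = 28.926 * 1000 / 530.27
II = 54.550 kg/(s*MPa)


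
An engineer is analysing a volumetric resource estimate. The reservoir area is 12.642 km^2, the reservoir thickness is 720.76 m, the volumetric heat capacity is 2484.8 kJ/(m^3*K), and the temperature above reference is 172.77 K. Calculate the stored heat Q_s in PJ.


Step 1: Vr = A*1e6*hr = 12.642*1e6*720.76 = 9.111848e+09 m^3
Step 2: Q_s = Vr*rhoc*dT/1e12 = 9.111848e+09*2484.8*172.77/1e12 = 3911.7 PJ
Q_s = 3911.7 PJ


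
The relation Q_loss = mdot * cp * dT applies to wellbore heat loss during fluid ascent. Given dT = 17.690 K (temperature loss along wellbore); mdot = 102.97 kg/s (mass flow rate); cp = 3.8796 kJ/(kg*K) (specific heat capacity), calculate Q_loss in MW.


Q_loss = mdot * cp * dT
Q_loss = 102.97 * 3.8796 * 17.690
Q_loss = 7066.844 kW
Convert: 7066.844 kW * 0.001 = 7.0668 MW
Q_loss = 7.0668 MW


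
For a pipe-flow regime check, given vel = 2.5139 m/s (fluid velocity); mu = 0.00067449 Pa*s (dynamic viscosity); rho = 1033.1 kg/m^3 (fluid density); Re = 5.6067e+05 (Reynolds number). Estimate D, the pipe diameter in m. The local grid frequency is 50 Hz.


D = Re * mu / (rho * vel)
D = 5.6067e+05 * 0.00067449 / (1033.1 * 2.5139)
D = 0.14561 m


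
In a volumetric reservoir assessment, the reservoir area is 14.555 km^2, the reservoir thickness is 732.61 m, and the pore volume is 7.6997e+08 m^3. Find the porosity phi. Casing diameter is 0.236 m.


phi = Vp / (A * 1e6 * hr)
phi = 7.6997e+08 / (14.555 * 1e6 * 732.61)
phi = 0.072209


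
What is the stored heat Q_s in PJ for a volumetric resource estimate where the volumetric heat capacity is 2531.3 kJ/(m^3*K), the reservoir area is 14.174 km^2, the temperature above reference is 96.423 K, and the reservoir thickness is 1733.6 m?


Step 1: Vr = A*1e6*hr = 14.174*1e6*1733.6 = 2.457205e+10 m^3
Step 2: Q_s = Vr*rhoc*dT/1e12 = 2.457205e+10*2531.3*96.423/1e12 = 5997.4 PJ
Q_s = 5997.4 PJ


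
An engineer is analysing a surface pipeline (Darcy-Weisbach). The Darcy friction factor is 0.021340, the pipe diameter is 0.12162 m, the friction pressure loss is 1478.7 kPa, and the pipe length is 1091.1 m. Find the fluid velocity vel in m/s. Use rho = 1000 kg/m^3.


vel = sqrt(dP*1000*2*D / (f*L*rho))
vel = sqrt(1478.7*1000*2*0.12162 / (0.021340*1091.1*1000))
vel = 3.9303 m/s
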